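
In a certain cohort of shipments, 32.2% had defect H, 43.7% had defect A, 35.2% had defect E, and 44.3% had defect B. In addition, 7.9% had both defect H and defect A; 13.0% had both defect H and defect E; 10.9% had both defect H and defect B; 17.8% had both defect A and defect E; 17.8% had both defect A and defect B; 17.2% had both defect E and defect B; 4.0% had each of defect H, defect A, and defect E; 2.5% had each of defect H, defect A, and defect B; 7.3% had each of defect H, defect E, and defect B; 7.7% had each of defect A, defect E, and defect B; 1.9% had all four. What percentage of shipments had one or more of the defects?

P(union) = 32.2 + 43.7 + 35.2 + 44.3 − 7.9 − 13.0 − 10.9 − 17.8 − 17.8 − 17.2 + 4.0 + 2.5 + 7.3 + 7.7 − 1.9 = 90.4%

90.4%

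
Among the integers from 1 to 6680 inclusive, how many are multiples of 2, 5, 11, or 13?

4439

Inclusion–exclusion gives
floor(6680/2) + floor(6680/5) + floor(6680/11) + floor(6680/13) − floor(6680/10) − floor(6680/22) − floor(6680/26) − floor(6680/55) − floor(6680/65) − floor(6680/143) + floor(6680/110) + floor(6680/130) + floor(6680/286) + floor(6680/715) − floor(6680/1430) = 3340 + 1336 + 607 + 513 − 668 − 303 − 256 − 121 − 102 − 46 + 60 + 51 + 23 + 9 − 4 = 4439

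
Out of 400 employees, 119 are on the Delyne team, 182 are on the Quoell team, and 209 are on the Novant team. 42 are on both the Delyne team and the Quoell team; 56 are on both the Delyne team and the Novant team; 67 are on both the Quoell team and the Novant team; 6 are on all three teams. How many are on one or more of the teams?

351

By inclusion-exclusion,
N(≥1) = 119 + 182 + 209 − 42 − 56 − 67 + 6 = 351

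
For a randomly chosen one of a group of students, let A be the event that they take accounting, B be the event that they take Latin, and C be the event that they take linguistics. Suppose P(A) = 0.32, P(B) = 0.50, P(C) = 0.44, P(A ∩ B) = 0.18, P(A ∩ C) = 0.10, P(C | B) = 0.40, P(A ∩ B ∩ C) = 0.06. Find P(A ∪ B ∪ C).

0.84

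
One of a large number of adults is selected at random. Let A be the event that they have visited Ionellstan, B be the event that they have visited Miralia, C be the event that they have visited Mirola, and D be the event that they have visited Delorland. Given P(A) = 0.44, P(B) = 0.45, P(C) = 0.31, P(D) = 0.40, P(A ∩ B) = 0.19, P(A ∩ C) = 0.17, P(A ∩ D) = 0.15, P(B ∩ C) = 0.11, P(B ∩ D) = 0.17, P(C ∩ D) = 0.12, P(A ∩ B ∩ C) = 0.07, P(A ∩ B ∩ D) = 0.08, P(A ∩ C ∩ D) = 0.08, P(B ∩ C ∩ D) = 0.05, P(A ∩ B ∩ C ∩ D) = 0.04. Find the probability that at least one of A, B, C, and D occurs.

Inclusion–exclusion gives
P(A ∪ B ∪ C ∪ D) = 0.44 + 0.45 + 0.31 + 0.40 − 0.19 − 0.17 − 0.15 − 0.11 − 0.17 − 0.12 + 0.07 + 0.08 + 0.08 + 0.05 − 0.04 = 0.93

0.93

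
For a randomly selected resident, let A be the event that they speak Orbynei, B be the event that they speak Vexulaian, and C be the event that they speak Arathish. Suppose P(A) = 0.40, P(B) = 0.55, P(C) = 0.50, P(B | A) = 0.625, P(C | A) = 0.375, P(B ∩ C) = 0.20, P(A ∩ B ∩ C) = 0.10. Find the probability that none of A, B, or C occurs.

P(A ∩ B) = P(A)·P(B|A) = 0.40 × 0.625 = 0.25
P(A ∩ C) = P(A)·P(C|A) = 0.40 × 0.375 = 0.15
By inclusion-exclusion,
P(A ∪ B ∪ C) = 0.40 + 0.55 + 0.50 − 0.25 − 0.15 − 0.20 + 0.10 = 0.95
P(none) = 1 − 0.95 = 0.05

0.05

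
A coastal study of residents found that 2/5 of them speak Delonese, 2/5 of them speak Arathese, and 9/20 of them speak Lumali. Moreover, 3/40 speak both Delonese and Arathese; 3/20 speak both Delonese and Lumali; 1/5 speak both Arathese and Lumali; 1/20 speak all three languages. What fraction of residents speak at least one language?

By inclusion-exclusion,
P(at least one) = 2/5 + 2/5 + 9/20 − 3/40 − 3/20 − 1/5 + 1/20 = 7/8

7/8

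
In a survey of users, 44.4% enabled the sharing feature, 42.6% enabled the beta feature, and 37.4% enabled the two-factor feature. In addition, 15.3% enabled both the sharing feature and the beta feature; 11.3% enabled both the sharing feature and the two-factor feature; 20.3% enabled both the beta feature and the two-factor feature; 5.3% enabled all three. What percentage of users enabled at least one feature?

By inclusion-exclusion,
P(union) = 44.4 + 42.6 + 37.4 − 15.3 − 11.3 − 20.3 + 5.3 = 82.8%

82.8%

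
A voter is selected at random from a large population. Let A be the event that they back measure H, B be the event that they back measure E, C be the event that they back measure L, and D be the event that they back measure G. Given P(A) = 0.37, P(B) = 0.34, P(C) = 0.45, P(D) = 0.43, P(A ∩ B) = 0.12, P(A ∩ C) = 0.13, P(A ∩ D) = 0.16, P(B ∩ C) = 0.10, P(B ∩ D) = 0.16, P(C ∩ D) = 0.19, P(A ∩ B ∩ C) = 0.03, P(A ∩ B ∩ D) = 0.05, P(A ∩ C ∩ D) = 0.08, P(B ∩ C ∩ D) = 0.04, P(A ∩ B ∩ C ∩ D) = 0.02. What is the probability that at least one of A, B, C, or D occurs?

P(A ∪ B ∪ C ∪ D) = 0.37 + 0.34 + 0.45 + 0.43 − 0.12 − 0.13 − 0.16 − 0.10 − 0.16 − 0.19 + 0.03 + 0.05 + 0.08 + 0.04 − 0.02 = 0.91

0.91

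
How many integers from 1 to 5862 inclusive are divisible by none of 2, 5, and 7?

Using inclusion–exclusion:
floor(5862/2) + floor(5862/5) + floor(5862/7) − floor(5862/10) − floor(5862/14) − floor(5862/35) + floor(5862/70) = 2931 + 1172 + 837 − 586 − 418 − 167 + 83 = 3852
5862 − 3852 = 2010

2010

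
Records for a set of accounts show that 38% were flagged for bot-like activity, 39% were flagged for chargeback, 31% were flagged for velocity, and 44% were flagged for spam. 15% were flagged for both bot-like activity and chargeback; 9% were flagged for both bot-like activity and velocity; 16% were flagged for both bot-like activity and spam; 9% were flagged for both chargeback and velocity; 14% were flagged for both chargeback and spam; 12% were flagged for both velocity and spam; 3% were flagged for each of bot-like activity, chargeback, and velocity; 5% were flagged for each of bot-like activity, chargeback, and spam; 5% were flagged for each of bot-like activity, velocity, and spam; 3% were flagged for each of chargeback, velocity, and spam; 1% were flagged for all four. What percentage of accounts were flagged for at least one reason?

By inclusion-exclusion,
P(union) = 38 + 39 + 31 + 44 − 15 − 9 − 16 − 9 − 14 − 12 + 3 + 5 + 5 + 3 − 1 = 92%

92%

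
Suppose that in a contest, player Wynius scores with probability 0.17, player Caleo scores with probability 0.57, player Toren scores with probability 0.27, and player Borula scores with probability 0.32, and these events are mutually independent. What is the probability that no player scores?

0.17716516

Since the events are independent, P(none) is the product of the individual non-occurrence probabilities.
P(none) = (1 − 0.17) × (1 − 0.57) × (1 − 0.27) × (1 − 0.32) = 0.83 × 0.43 × 0.73 × 0.68 = 0.17716516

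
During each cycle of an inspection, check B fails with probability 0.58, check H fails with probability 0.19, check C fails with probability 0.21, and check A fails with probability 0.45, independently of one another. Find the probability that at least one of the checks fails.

0.8521831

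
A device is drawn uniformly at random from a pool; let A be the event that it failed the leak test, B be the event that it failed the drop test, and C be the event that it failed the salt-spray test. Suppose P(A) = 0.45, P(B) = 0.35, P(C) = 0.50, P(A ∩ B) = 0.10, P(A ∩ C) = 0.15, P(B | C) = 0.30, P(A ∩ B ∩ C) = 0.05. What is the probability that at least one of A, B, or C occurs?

P(B ∩ C) = P(C)·P(B|C) = 0.50 × 0.30 = 0.15
By inclusion–exclusion:
P(A ∪ B ∪ C) = 0.45 + 0.35 + 0.50 − 0.10 − 0.15 − 0.15 + 0.05 = 0.95

0.95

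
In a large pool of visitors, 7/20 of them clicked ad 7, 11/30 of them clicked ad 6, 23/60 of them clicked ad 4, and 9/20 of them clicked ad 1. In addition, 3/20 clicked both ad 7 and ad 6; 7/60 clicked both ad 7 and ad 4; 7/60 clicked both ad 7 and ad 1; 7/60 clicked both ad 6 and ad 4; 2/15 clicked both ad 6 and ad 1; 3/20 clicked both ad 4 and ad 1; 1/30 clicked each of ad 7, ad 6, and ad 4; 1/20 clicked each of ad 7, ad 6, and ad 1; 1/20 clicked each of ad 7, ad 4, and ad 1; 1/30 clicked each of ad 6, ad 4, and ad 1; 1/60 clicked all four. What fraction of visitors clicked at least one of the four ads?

11/12

P(≥1) = 7/20 + 11/30 + 23/60 + 9/20 − 3/20 − 7/60 − 7/60 − 7/60 − 2/15 − 3/20 + 1/30 + 1/20 + 1/20 + 1/30 − 1/60 = 11/12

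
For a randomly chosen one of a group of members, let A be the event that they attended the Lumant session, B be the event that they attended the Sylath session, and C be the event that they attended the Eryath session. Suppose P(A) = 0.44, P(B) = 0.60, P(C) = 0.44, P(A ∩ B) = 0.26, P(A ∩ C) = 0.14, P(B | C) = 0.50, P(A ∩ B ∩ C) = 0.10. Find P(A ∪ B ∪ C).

P(B ∩ C) = P(C)·P(B|C) = 0.44 × 0.50 = 0.22
P(A ∪ B ∪ C) = 0.44 + 0.60 + 0.44 − 0.26 − 0.14 − 0.22 + 0.10 = 0.96

0.96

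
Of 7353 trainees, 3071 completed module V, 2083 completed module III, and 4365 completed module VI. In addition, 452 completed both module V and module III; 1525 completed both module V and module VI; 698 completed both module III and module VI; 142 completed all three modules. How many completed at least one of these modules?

Apply inclusion-exclusion:
|at least one| = 3071 + 2083 + 4365 − 452 − 1525 − 698 + 142 = 6986

6986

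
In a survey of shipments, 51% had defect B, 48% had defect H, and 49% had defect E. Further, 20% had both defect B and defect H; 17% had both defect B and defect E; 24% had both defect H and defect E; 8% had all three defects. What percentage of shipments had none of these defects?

5%

P(at least one) = 51 + 48 + 49 − 20 − 17 − 24 + 8 = 95%
P(none) = 100% − 95% = 5%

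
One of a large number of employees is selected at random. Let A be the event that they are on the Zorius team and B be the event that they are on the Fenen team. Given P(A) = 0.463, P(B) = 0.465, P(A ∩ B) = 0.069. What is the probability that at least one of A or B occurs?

0.859

P(A ∪ B) = 0.463 + 0.465 − 0.069 = 0.859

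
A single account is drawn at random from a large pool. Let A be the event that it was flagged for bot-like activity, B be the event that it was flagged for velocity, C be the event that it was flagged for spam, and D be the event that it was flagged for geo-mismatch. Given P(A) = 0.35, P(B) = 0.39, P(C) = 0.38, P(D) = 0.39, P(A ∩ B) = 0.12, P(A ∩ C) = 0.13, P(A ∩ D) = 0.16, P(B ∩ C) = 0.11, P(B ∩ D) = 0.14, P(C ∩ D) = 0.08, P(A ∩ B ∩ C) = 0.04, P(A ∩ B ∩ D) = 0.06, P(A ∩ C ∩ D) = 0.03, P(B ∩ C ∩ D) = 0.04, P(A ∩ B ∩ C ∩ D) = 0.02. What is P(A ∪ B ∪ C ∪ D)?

0.92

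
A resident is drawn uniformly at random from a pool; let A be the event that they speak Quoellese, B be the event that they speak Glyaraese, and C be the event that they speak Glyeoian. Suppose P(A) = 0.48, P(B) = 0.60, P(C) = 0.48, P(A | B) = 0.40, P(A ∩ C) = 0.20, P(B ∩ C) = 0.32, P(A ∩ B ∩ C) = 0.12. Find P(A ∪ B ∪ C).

P(A ∩ B) = P(B)·P(A|B) = 0.60 × 0.40 = 0.24
Inclusion–exclusion gives
P(A ∪ B ∪ C) = 0.48 + 0.60 + 0.48 − 0.24 − 0.20 − 0.32 + 0.12 = 0.92

0.92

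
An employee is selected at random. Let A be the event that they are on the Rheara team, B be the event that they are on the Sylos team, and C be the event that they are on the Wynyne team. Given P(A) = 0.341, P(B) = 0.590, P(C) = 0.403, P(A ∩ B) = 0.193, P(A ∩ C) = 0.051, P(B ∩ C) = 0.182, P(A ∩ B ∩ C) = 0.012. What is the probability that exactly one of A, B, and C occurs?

P(exactly one) = 0.341 + 0.590 + 0.403 − 2·0.193 − 2·0.051 − 2·0.182 + 3·0.012 = 0.518

0.518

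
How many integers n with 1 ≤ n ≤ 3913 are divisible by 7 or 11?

864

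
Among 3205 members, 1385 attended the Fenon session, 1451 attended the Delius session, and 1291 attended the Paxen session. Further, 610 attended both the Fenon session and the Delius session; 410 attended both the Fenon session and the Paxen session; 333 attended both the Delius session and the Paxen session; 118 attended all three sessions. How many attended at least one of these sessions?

2892

Inclusion–exclusion gives
N(≥1) = 1385 + 1451 + 1291 − 610 − 410 − 333 + 118 = 2892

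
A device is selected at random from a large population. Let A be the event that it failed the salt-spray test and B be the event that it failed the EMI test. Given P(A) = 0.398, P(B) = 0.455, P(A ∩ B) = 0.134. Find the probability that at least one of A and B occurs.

0.719

Using inclusion–exclusion:
P(A ∪ B) = 0.398 + 0.455 − 0.134 = 0.719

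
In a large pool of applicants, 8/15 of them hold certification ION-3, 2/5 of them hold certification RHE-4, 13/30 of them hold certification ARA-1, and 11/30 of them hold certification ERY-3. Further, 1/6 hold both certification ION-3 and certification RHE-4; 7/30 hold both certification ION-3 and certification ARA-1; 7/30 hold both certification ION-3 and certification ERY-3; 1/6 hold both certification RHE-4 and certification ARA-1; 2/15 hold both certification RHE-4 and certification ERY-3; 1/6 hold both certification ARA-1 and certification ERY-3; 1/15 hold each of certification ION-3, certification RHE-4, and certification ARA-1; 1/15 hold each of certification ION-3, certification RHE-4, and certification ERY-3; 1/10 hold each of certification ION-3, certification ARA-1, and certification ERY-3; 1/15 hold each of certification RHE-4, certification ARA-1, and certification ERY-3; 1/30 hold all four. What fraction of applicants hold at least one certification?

9/10

By inclusion-exclusion,
P(at least one) = 8/15 + 2/5 + 13/30 + 11/30 − 1/6 − 7/30 − 7/30 − 1/6 − 2/15 − 1/6 + 1/15 + 1/15 + 1/10 + 1/15 − 1/30 = 9/10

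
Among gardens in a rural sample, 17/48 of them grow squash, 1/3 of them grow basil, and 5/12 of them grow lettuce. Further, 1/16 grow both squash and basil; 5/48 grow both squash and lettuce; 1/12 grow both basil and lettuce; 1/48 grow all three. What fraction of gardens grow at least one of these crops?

7/8

P(≥1) = 17/48 + 1/3 + 5/12 − 1/16 − 5/48 − 1/12 + 1/48 = 7/8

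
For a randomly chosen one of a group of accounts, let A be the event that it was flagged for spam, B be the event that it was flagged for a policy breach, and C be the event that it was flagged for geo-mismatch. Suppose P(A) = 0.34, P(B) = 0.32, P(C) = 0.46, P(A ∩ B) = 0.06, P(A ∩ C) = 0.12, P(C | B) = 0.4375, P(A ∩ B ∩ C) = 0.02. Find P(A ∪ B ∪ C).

P(B ∩ C) = P(B)·P(C|B) = 0.32 × 0.4375 = 0.14
P(A ∪ B ∪ C) = 0.34 + 0.32 + 0.46 − 0.06 − 0.12 − 0.14 + 0.02 = 0.82

0.82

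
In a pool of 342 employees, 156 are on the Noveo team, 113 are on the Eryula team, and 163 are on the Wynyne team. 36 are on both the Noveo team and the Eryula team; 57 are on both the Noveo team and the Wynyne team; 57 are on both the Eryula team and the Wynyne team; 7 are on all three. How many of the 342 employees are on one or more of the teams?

|at least one| = 156 + 113 + 163 − 36 − 57 − 57 + 7 = 289

289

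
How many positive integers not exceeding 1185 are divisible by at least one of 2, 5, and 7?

779

Using inclusion–exclusion:
592 + 237 + 169 − 118 − 84 − 33 + 16 = 779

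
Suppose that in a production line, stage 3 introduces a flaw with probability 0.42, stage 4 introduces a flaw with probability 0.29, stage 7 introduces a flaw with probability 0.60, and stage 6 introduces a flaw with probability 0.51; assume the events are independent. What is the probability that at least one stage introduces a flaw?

Since the events are independent, P(none) is the product of the individual non-occurrence probabilities.
P(none) = (1 − 0.42) × (1 − 0.29) × (1 − 0.60) × (1 − 0.51) = 0.58 × 0.71 × 0.40 × 0.49 = 0.0807128
P(at least one) = 1 − 0.0807128 = 0.9192872

0.9192872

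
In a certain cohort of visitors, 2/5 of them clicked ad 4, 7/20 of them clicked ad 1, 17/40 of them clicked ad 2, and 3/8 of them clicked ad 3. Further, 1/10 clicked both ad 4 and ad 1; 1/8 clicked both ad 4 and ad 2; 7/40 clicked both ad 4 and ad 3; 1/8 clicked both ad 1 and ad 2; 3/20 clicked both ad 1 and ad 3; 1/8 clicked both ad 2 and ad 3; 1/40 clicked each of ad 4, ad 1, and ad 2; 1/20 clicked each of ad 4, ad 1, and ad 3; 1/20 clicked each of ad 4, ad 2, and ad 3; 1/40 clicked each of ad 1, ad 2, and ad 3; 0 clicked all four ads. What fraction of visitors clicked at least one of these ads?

9/10

Inclusion–exclusion gives
P(≥1) = 2/5 + 7/20 + 17/40 + 3/8 − 1/10 − 1/8 − 7/40 − 1/8 − 3/20 − 1/8 + 1/40 + 1/20 + 1/20 + 1/40 − 0 = 9/10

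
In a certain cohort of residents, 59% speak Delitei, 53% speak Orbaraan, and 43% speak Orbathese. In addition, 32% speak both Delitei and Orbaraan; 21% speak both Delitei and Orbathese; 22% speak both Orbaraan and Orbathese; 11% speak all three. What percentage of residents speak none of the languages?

P(≥1) = 59 + 53 + 43 − 32 − 21 − 22 + 11 = 91%
P(none) = 100% − 91% = 9%

9%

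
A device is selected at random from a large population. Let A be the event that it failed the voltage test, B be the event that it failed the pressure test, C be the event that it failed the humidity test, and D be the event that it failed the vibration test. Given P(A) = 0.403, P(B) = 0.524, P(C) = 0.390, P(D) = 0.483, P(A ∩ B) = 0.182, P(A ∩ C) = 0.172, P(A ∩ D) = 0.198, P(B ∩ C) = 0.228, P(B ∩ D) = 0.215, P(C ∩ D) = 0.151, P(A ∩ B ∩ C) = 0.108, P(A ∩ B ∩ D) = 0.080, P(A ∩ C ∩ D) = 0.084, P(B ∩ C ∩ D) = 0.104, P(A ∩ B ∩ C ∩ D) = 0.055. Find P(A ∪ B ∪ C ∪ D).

0.975

P(A ∪ B ∪ C ∪ D) = 0.403 + 0.524 + 0.390 + 0.483 − 0.182 − 0.172 − 0.198 − 0.228 − 0.215 − 0.151 + 0.108 + 0.080 + 0.084 + 0.104 − 0.055 = 0.975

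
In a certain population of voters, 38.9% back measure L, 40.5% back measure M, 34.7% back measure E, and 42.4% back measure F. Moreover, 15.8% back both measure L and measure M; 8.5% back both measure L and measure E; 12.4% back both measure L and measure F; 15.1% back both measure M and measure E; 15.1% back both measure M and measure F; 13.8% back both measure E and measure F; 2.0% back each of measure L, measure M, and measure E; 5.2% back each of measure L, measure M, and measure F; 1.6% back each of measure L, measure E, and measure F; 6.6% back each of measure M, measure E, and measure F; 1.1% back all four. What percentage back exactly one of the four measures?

Using the inclusion–exclusion count for exactly one event:
P(exactly one) = 38.9 + 40.5 + 34.7 + 42.4 − 2·15.8 − 2·8.5 − 2·12.4 − 2·15.1 − 2·15.1 − 2·13.8 + 3·2.0 + 3·5.2 + 3·1.6 + 3·6.6 − 4·1.1 = 36.9%

36.9%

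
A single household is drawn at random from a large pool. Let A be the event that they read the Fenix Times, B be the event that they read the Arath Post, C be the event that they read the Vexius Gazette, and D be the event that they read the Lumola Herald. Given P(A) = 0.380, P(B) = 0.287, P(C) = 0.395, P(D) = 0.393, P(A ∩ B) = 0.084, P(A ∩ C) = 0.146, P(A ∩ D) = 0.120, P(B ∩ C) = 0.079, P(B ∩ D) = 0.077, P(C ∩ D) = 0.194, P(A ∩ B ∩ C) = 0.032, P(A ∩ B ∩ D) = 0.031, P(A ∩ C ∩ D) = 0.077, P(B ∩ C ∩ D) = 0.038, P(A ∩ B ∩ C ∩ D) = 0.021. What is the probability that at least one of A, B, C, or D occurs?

0.912

Inclusion–exclusion gives
P(A ∪ B ∪ C ∪ D) = 0.380 + 0.287 + 0.395 + 0.393 − 0.084 − 0.146 − 0.120 − 0.079 − 0.077 − 0.194 + 0.032 + 0.031 + 0.077 + 0.038 − 0.021 = 0.912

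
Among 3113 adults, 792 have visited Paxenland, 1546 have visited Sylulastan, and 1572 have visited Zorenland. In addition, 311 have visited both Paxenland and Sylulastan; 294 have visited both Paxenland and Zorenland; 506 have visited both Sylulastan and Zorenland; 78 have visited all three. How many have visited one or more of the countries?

2877

Apply inclusion-exclusion:
|at least one| = 792 + 1546 + 1572 − 311 − 294 − 506 + 78 = 2877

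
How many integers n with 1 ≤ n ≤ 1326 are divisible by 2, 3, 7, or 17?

floor(1326/2) + floor(1326/3) + floor(1326/7) + floor(1326/17) − floor(1326/6) − floor(1326/14) − floor(1326/34) − floor(1326/21) − floor(1326/51) − floor(1326/119) + floor(1326/42) + floor(1326/102) + floor(1326/238) + floor(1326/357) − floor(1326/714) = 663 + 442 + 189 + 78 − 221 − 94 − 39 − 63 − 26 − 11 + 31 + 13 + 5 + 3 − 1 = 969

969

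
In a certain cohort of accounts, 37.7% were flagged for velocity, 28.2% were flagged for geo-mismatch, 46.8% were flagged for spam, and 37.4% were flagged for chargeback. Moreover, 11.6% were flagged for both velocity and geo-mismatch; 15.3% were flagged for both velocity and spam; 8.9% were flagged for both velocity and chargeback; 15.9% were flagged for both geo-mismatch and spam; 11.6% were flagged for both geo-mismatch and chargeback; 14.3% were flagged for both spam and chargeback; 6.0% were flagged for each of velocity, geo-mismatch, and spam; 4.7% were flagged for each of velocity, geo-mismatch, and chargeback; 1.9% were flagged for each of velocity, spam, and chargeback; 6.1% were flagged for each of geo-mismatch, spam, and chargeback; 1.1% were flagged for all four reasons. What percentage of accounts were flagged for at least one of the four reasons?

P(union) = 37.7 + 28.2 + 46.8 + 37.4 − 11.6 − 15.3 − 8.9 − 15.9 − 11.6 − 14.3 + 6.0 + 4.7 + 1.9 + 6.1 − 1.1 = 90.1%

90.1%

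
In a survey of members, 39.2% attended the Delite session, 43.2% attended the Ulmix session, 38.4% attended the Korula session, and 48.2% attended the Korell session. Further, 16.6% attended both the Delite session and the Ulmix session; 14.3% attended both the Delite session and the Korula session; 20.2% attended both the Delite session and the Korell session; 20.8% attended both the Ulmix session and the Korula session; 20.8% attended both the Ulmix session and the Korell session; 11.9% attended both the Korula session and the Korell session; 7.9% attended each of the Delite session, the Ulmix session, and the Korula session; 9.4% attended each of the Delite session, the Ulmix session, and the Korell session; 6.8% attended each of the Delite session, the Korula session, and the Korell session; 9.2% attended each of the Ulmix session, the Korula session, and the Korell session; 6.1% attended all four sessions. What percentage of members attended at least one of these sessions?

91.6%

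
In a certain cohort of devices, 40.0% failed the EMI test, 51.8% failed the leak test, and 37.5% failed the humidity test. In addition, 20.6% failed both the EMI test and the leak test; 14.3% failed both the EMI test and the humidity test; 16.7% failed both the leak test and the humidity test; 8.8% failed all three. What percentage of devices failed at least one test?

86.5%

P(at least one) = 40.0 + 51.8 + 37.5 − 20.6 − 14.3 − 16.7 + 8.8 = 86.5%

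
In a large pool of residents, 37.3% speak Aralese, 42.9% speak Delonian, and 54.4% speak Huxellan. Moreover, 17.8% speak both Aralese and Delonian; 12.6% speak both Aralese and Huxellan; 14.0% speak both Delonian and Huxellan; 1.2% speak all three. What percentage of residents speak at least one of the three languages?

P(≥1) = 37.3 + 42.9 + 54.4 − 17.8 − 12.6 − 14.0 + 1.2 = 91.4%

91.4%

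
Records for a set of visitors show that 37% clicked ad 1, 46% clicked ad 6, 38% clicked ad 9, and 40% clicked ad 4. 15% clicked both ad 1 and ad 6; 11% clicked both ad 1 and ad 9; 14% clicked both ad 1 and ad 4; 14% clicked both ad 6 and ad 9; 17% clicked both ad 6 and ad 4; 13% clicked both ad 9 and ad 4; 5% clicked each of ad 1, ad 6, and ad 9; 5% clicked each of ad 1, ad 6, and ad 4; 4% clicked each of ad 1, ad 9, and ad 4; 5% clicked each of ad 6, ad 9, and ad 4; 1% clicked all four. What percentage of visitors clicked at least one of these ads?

95%

Apply inclusion-exclusion:
P(at least one) = 37 + 46 + 38 + 40 − 15 − 11 − 14 − 14 − 17 − 13 + 5 + 5 + 4 + 5 − 1 = 95%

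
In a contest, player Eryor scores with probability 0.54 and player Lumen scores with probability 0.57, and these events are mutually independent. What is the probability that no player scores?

P(none) = (1 − 0.54) × (1 − 0.57) = 0.46 × 0.43 = 0.1978

0.1978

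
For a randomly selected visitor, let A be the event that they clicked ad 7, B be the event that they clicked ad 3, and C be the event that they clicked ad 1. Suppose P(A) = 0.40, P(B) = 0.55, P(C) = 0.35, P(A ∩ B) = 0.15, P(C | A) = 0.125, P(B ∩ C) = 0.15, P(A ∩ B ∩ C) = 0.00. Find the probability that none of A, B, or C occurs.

P(A ∩ C) = P(A)·P(C|A) = 0.40 × 0.125 = 0.05
By inclusion–exclusion:
P(A ∪ B ∪ C) = 0.40 + 0.55 + 0.35 − 0.15 − 0.05 − 0.15 + 0.00 = 0.95
P(none) = 1 − 0.95 = 0.05

0.05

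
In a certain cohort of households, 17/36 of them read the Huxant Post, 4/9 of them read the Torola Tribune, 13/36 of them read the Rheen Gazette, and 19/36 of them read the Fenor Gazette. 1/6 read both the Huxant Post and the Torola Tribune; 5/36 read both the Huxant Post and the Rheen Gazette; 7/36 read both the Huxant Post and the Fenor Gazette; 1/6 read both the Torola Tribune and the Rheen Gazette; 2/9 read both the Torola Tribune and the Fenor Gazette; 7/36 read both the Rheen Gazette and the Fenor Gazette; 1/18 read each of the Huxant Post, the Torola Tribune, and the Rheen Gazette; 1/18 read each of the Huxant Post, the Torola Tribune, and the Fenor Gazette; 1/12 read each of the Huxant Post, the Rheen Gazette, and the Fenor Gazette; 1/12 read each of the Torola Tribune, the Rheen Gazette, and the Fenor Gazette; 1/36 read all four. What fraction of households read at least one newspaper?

35/36

By inclusion-exclusion,
P(at least one) = 17/36 + 4/9 + 13/36 + 19/36 − 1/6 − 5/36 − 7/36 − 1/6 − 2/9 − 7/36 + 1/18 + 1/18 + 1/12 + 1/12 − 1/36 = 35/36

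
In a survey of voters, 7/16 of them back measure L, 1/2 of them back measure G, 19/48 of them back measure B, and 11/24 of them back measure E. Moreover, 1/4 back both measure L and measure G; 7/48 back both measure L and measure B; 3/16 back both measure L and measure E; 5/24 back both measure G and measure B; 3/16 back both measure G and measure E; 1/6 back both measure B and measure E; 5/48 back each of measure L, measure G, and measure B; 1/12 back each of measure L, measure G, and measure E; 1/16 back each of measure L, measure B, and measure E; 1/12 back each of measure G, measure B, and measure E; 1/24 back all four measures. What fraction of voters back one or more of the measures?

15/16

Using inclusion–exclusion:
P(≥1) = 7/16 + 1/2 + 19/48 + 11/24 − 1/4 − 7/48 − 3/16 − 5/24 − 3/16 − 1/6 + 5/48 + 1/12 + 1/16 + 1/12 − 1/24 = 15/16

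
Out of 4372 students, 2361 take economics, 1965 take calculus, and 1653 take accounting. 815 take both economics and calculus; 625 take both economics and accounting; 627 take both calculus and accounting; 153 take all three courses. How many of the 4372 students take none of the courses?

N(≥1) = 2361 + 1965 + 1653 − 815 − 625 − 627 + 153 = 4065
None: 4372 − 4065 = 307

307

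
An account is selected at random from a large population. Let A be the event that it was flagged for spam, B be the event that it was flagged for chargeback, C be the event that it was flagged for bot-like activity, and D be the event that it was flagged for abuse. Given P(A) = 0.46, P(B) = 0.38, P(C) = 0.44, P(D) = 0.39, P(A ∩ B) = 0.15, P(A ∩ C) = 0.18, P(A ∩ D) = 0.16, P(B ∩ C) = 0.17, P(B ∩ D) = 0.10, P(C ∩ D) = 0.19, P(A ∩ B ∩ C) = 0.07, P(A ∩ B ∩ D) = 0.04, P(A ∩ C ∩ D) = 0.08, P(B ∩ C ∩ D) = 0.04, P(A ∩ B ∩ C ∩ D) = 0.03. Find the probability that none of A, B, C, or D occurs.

0.08

Using inclusion–exclusion:
P(A ∪ B ∪ C ∪ D) = 0.46 + 0.38 + 0.44 + 0.39 − 0.15 − 0.18 − 0.16 − 0.17 − 0.10 − 0.19 + 0.07 + 0.04 + 0.08 + 0.04 − 0.03 = 0.92
P(none) = 1 − 0.92 = 0.08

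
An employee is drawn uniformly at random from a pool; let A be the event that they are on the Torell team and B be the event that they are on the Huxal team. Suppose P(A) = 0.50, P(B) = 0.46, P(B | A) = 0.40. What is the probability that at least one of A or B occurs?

0.76

P(A ∩ B) = P(A)·P(B|A) = 0.50 × 0.40 = 0.20
By inclusion-exclusion,
P(A ∪ B) = 0.50 + 0.46 − 0.20 = 0.76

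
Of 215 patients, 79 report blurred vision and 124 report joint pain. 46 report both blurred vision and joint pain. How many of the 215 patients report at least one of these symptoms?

By inclusion-exclusion,
|union| = 79 + 124 − 46 = 157

157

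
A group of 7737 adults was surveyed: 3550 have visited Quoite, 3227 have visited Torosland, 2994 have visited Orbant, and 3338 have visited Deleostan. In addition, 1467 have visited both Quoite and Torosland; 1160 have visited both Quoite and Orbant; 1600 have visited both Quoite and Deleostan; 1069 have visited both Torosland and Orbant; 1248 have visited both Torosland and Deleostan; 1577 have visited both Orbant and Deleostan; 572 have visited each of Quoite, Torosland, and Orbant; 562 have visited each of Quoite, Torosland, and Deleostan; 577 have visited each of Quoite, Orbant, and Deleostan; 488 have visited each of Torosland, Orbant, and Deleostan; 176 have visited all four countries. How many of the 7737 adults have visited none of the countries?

726

Using inclusion–exclusion:
|union| = 3550 + 3227 + 2994 + 3338 − 1467 − 1160 − 1600 − 1069 − 1248 − 1577 + 572 + 562 + 577 + 488 − 176 = 7011
None: 7737 − 7011 = 726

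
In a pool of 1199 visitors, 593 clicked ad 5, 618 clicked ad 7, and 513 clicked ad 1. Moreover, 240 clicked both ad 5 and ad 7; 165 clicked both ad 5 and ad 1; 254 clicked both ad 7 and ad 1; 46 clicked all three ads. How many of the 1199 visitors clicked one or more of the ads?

N(≥1) = 593 + 618 + 513 − 240 − 165 − 254 + 46 = 1111

1111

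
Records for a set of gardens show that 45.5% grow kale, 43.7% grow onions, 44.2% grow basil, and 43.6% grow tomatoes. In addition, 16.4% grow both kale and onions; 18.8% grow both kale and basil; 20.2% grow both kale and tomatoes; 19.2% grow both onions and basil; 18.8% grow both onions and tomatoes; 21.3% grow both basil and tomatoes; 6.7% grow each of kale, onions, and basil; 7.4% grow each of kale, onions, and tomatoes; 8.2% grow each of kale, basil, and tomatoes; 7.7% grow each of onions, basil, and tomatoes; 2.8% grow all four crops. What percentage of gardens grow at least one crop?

89.5%

By inclusion-exclusion,
P(at least one) = 45.5 + 43.7 + 44.2 + 43.6 − 16.4 − 18.8 − 20.2 − 19.2 − 18.8 − 21.3 + 6.7 + 7.4 + 8.2 + 7.7 − 2.8 = 89.5%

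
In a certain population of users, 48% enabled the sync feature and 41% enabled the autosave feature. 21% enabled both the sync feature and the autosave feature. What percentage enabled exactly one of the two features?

P(exactly one) = 48 + 41 − 2·21 = 47%

47%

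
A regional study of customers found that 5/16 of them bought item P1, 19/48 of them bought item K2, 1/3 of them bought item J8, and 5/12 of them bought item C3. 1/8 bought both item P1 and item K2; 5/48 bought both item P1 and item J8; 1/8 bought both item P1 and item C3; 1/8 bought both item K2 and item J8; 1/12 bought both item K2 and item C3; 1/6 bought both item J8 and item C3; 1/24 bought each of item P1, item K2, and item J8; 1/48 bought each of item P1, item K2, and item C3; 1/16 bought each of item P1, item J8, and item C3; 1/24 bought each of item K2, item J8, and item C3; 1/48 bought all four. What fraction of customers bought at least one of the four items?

Using inclusion–exclusion:
P(at least one) = 5/16 + 19/48 + 1/3 + 5/12 − 1/8 − 5/48 − 1/8 − 1/8 − 1/12 − 1/6 + 1/24 + 1/48 + 1/16 + 1/24 − 1/48 = 7/8

7/8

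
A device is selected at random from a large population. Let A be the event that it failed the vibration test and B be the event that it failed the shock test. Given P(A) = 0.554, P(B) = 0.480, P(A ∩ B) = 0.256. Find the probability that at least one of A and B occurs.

0.778

Apply inclusion-exclusion:
P(A ∪ B) = 0.554 + 0.480 − 0.256 = 0.778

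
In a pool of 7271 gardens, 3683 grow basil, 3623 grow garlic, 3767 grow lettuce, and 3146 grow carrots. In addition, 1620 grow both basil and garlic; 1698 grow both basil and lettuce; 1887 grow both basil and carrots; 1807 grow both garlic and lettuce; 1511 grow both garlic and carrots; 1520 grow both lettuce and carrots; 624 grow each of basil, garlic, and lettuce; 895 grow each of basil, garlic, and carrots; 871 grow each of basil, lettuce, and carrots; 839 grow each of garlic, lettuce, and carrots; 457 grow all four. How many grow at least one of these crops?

6948

Using inclusion–exclusion:
|union| = 3683 + 3623 + 3767 + 3146 − 1620 − 1698 − 1887 − 1807 − 1511 − 1520 + 624 + 895 + 871 + 839 − 457 = 6948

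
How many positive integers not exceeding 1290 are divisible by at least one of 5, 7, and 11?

487

By inclusion-exclusion,
floor(1290/5) + floor(1290/7) + floor(1290/11) − floor(1290/35) − floor(1290/55) − floor(1290/77) + floor(1290/385) = 258 + 184 + 117 − 36 − 23 − 16 + 3 = 487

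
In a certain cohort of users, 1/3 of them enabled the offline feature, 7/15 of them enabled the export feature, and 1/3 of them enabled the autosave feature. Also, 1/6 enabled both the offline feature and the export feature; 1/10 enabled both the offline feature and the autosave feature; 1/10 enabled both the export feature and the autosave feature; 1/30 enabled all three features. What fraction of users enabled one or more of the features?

4/5

By inclusion-exclusion,
P(at least one) = 1/3 + 7/15 + 1/3 − 1/6 − 1/10 − 1/10 + 1/30 = 4/5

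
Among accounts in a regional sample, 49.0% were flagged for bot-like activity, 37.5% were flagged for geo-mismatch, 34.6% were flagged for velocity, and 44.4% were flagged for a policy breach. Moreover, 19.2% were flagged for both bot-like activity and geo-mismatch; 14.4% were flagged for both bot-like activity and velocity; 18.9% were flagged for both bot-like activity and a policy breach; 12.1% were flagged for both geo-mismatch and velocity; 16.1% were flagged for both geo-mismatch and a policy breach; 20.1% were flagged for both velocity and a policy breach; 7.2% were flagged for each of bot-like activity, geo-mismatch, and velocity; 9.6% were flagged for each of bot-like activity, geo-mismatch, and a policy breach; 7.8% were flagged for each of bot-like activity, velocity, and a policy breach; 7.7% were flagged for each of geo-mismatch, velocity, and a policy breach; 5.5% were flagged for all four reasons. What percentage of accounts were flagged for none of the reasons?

8.5%

P(≥1) = 49.0 + 37.5 + 34.6 + 44.4 − 19.2 − 14.4 − 18.9 − 12.1 − 16.1 − 20.1 + 7.2 + 9.6 + 7.8 + 7.7 − 5.5 = 91.5%
P(none) = 100% − 91.5% = 8.5%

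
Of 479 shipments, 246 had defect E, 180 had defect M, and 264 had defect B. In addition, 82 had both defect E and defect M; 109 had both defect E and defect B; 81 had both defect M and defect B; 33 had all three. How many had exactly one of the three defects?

245

By inclusion–exclusion (exactly-one form):
N(exactly one) = 246 + 180 + 264 − 2·82 − 2·109 − 2·81 + 3·33 = 245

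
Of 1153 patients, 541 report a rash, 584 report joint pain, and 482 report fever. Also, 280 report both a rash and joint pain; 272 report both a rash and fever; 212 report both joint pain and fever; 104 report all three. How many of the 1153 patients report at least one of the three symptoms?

947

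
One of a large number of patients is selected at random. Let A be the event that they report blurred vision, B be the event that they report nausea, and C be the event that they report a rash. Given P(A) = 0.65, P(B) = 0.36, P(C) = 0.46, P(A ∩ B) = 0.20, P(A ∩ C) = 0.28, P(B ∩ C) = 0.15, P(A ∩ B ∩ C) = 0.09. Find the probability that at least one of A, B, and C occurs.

0.93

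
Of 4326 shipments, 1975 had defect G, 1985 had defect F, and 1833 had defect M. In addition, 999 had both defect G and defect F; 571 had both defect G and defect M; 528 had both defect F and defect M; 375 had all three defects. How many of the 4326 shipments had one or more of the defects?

Using inclusion–exclusion:
|at least one| = 1975 + 1985 + 1833 − 999 − 571 − 528 + 375 = 4070

4070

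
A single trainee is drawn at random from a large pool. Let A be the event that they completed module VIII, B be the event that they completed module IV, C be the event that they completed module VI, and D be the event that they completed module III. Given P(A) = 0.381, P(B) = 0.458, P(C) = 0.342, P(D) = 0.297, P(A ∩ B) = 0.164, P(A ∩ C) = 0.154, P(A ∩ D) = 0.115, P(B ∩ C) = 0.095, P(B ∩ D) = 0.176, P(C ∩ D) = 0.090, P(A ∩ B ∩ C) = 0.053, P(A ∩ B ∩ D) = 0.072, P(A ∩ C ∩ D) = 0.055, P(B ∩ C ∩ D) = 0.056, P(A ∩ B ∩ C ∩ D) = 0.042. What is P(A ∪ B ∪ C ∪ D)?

By inclusion–exclusion:
P(A ∪ B ∪ C ∪ D) = 0.381 + 0.458 + 0.342 + 0.297 − 0.164 − 0.154 − 0.115 − 0.095 − 0.176 − 0.090 + 0.053 + 0.072 + 0.055 + 0.056 − 0.042 = 0.878

0.878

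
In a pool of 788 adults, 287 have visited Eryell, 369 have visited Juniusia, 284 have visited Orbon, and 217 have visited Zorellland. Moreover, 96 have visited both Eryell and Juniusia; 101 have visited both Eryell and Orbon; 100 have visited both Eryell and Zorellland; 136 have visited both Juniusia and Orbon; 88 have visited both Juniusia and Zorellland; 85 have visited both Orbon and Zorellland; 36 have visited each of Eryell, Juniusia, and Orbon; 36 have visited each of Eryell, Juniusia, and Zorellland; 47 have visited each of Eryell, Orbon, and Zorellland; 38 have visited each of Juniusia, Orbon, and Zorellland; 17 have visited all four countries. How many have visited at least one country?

691

By inclusion–exclusion:
|union| = 287 + 369 + 284 + 217 − 96 − 101 − 100 − 136 − 88 − 85 + 36 + 36 + 47 + 38 − 17 = 691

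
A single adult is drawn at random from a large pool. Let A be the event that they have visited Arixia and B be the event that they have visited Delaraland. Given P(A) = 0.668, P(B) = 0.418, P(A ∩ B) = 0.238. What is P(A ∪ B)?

Using inclusion–exclusion:
P(A ∪ B) = 0.668 + 0.418 − 0.238 = 0.848

0.848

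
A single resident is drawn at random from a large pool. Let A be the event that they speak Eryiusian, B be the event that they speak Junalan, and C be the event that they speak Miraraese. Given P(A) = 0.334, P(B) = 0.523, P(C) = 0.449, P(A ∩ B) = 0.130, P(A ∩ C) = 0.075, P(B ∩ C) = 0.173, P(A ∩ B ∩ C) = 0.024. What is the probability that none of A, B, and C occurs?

0.048

Apply inclusion-exclusion:
P(A ∪ B ∪ C) = 0.334 + 0.523 + 0.449 − 0.130 − 0.075 − 0.173 + 0.024 = 0.952
P(none) = 1 − 0.952 = 0.048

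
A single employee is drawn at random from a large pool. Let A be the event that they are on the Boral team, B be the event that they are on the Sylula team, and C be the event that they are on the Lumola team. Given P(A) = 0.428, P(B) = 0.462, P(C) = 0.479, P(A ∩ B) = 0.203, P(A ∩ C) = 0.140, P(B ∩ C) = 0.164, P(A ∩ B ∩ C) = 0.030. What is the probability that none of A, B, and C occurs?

0.108

Using inclusion–exclusion:
P(A ∪ B ∪ C) = 0.428 + 0.462 + 0.479 − 0.203 − 0.140 − 0.164 + 0.030 = 0.892
P(none) = 1 − 0.892 = 0.108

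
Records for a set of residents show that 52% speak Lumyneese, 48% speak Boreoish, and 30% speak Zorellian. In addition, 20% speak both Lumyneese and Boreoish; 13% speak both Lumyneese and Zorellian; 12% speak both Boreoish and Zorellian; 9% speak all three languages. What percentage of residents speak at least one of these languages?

By inclusion-exclusion,
P(≥1) = 52 + 48 + 30 − 20 − 13 − 12 + 9 = 94%

94%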